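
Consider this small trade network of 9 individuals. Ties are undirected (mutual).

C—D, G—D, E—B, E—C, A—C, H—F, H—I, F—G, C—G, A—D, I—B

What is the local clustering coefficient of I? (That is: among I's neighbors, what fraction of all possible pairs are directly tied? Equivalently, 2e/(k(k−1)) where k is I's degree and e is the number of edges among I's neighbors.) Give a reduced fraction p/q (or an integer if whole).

I's neighbors: B and H (k = 2).
Possible neighbor pairs: C(2,2) = 1. Edges among them: none → e = 0.
Clustering(I) = 0/1.

0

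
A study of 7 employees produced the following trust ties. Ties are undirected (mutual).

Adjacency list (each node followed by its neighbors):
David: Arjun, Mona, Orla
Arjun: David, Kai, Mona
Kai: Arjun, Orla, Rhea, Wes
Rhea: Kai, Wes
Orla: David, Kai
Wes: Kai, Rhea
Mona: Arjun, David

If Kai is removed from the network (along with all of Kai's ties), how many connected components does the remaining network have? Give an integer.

2

Without Kai, the remaining ties split the others into: {Rhea, Wes}; {Arjun, David, Mona, Orla}.
That's 2 separate components.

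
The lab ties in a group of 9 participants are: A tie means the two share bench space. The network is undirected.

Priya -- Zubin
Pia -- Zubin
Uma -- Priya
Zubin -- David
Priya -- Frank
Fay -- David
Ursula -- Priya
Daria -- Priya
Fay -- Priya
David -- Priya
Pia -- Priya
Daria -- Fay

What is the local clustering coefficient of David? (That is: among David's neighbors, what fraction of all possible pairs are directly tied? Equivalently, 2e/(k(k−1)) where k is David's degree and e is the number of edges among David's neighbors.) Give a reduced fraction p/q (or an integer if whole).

2/3

David's neighbors: Fay, Priya, and Zubin (k = 3).
Possible neighbor pairs: C(3,2) = 3. Edges among them: Fay–Priya, Priya–Zubin → e = 2.
Clustering(David) = 2/3.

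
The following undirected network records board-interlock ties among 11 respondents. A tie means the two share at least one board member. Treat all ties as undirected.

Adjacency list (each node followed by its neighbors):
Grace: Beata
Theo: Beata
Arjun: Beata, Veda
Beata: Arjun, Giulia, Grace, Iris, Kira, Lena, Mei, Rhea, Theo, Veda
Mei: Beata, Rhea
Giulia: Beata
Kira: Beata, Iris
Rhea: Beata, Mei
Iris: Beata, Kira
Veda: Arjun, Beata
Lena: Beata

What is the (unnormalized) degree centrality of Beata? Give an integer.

Beata is directly tied to Arjun, Giulia, Grace, Iris, Kira, Lena, Mei, Rhea, Theo, and Veda. That is 10 neighbors, so the degree of Beata is 10.

10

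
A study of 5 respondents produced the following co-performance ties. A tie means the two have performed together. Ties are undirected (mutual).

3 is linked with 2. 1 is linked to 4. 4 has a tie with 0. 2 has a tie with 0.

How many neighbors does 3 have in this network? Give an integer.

3 is directly tied to 2. That is 1 neighbor, so the degree of 3 is 1.

1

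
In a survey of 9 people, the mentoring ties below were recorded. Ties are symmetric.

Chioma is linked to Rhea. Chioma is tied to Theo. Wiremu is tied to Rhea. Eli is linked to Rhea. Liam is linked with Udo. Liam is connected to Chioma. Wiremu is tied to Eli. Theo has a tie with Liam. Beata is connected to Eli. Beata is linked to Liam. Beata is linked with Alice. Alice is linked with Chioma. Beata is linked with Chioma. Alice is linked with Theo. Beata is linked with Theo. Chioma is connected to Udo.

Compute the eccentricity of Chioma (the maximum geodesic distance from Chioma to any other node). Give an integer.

Distances from Chioma: Alice:1, Beata:1, Eli:2, Liam:1, Rhea:1, Theo:1, Udo:1, Wiremu:2.
The largest is 2 (to Eli and Wiremu), so the eccentricity of Chioma is 2.

2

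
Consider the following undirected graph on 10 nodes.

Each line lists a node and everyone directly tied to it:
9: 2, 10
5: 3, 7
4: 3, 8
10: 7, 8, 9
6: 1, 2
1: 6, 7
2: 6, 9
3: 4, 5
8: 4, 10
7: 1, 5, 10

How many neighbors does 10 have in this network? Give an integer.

3

10 is directly tied to 7, 8, and 9. That is 3 neighbors, so the degree of 10 is 3.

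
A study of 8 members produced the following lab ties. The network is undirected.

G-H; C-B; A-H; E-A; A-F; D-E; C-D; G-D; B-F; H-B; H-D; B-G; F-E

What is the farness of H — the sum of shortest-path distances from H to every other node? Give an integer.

Distances from H: A:1, B:1, C:2, D:1, E:2, F:2, G:1.
Sum = 1 + 1 + 2 + 1 + 2 + 2 + 1 = 10.

10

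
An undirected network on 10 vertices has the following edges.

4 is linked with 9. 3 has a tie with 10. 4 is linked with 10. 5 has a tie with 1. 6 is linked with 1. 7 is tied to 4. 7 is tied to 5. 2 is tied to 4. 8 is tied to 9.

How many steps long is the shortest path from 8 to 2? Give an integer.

3

One shortest route is 8 – 9 – 4 – 2, which uses 3 edges, and at distance 2 from 8 we only reach {4}, which does not include 2. So d(8,2) = 3.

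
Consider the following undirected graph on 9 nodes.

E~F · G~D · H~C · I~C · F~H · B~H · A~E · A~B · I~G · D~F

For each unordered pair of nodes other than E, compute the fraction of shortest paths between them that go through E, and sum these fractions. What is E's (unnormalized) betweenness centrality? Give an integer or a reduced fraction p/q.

Pairs whose geodesics pass through E — F–A: 1; A–G: 1; A–D: 1.
All other pairs contribute 0.
Summing the contributions gives betweenness(E) = 3.

3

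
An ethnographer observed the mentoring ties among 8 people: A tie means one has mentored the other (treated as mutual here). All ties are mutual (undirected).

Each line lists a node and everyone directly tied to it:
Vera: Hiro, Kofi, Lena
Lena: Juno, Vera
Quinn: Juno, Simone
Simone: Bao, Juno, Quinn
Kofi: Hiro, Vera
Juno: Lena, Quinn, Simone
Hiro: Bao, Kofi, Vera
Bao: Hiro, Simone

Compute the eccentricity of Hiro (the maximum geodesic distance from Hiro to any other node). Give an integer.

3

Distances from Hiro: Bao:1, Juno:3, Kofi:1, Lena:2, Quinn:3, Simone:2, Vera:1.
The largest is 3 (to Juno and Quinn), so the eccentricity of Hiro is 3.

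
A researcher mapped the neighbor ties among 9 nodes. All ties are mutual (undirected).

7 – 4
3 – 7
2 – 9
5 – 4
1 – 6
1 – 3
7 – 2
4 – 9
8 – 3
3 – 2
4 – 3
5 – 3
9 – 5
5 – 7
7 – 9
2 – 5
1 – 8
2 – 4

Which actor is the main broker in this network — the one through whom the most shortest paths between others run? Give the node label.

Unnormalized betweenness of each node: 1:7, 2:1, 3:15, 4:1, 5:1, 6:0, 7:1, 8:0, 9:0.
3 has the largest value, 15, making it the main broker — the node through which the most shortest paths run.

3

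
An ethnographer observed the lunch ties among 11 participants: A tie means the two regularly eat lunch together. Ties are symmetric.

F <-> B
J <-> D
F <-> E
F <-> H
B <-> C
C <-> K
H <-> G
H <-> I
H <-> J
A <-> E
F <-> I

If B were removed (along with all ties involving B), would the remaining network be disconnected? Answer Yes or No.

Removing B leaves {A, D, E, F, G, H, I, and J} with no path to {C and K}, so the network splits into 2 components. B is a cut vertex.

Yes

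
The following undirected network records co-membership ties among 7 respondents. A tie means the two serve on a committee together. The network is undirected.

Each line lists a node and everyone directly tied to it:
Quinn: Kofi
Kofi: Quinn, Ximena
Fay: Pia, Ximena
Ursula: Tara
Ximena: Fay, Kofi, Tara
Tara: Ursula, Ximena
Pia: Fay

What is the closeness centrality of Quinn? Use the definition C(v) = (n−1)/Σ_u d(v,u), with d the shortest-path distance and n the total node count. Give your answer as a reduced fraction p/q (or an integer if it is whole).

Distances from Quinn: Fay:3, Kofi:1, Pia:4, Tara:3, Ursula:4, Ximena:2. Sum = 17.
n = 7, so closeness = 6/17.

6/17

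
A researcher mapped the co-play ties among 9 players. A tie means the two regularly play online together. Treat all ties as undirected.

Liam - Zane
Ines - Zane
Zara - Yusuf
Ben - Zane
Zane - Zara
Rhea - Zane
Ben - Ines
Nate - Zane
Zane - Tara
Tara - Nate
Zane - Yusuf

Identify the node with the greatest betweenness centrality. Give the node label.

Unnormalized betweenness of each node: Ben:0, Ines:0, Liam:0, Nate:0, Rhea:0, Tara:0, Yusuf:0, Zane:25, Zara:0.
Zane has the largest value, 25, making it the main broker — the node through which the most shortest paths run.

Zane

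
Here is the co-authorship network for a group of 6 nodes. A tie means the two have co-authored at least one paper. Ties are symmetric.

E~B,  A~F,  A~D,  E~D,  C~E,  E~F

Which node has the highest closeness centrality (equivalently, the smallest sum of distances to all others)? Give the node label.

E

Farness (sum of distances to all others) for each node — A:10, B:10, C:10, D:8, E:6, F:8.
The smallest farness is 6, for E, so E has the highest closeness.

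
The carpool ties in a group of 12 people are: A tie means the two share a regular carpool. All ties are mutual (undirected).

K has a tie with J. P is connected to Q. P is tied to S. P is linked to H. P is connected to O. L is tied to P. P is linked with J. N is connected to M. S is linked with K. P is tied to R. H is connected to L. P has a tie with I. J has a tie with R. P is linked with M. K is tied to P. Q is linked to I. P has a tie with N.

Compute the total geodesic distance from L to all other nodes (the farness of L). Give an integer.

20

Distances from L: H:1, I:2, J:2, K:2, M:2, N:2, O:2, P:1, Q:2, R:2, S:2.
Sum = 1 + 2 + 2 + 2 + 2 + 2 + 2 + 1 + 2 + 2 + 2 = 20.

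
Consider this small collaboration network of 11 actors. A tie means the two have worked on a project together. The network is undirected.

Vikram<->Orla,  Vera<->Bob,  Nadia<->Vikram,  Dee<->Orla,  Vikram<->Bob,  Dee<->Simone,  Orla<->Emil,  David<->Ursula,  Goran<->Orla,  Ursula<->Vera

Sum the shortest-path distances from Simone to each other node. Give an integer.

Distances from Simone: Bob:4, David:7, Dee:1, Emil:3, Goran:3, Nadia:4, Orla:2, Ursula:6, Vera:5, Vikram:3.
Sum = 4 + 7 + 1 + 3 + 3 + 4 + 2 + 6 + 5 + 3 = 38.

38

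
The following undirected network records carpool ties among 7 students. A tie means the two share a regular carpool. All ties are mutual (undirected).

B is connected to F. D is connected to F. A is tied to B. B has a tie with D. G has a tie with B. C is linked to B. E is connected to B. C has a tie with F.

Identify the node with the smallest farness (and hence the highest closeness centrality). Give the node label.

B

Farness (sum of distances to all others) for each node — A:11, B:6, C:10, D:10, E:11, F:9, G:11.
The smallest farness is 6, for B, so B has the highest closeness.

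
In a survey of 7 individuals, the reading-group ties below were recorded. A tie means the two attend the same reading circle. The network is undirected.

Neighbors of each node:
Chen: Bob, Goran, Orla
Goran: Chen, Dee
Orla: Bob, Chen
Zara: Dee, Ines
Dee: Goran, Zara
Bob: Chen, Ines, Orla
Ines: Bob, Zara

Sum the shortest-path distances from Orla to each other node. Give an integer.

12

Distances from Orla: Bob:1, Chen:1, Dee:3, Goran:2, Ines:2, Zara:3.
Sum = 1 + 1 + 3 + 2 + 2 + 3 = 12.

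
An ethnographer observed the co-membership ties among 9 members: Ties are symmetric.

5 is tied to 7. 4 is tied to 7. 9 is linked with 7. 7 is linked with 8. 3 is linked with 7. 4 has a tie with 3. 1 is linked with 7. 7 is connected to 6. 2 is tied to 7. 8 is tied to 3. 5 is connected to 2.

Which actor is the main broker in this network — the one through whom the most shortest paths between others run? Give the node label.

7

Unnormalized betweenness of each node: 1:0, 2:0, 3:1/2, 4:0, 5:0, 6:0, 7:49/2, 8:0, 9:0.
7 has the largest value, 49/2, making it the main broker — the node through which the most shortest paths run.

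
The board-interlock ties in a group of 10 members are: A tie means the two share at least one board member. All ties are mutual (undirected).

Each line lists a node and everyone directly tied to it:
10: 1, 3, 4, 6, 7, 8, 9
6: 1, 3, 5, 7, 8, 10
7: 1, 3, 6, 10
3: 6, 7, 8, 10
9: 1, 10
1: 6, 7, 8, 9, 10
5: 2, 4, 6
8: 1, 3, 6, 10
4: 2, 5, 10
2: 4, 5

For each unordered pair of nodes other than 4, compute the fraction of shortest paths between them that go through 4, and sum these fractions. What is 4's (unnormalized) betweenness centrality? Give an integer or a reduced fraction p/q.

Pairs whose geodesics pass through 4 — 2–3: 1/2; 2–8: 1/2; 2–7: 1/2; 2–10: 1; 2–1: 1/2; 2–9: 1; 5–10: 1/2; 5–9: 1/3.
All other pairs contribute 0.
Summing the contributions gives betweenness(4) = 29/6.

29/6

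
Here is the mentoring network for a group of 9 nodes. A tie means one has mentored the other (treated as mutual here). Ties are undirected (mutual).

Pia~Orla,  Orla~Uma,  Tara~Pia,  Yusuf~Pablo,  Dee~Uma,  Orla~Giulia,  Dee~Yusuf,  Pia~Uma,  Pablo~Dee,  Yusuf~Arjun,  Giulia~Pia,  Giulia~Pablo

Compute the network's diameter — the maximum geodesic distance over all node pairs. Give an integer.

Eccentricity of each node (its greatest distance to any other): Arjun:5, Dee:3, Giulia:3, Orla:4, Pablo:3, Pia:4, Tara:5, Uma:3, Yusuf:4.
The maximum eccentricity is 5, realized for instance by the pair Arjun–Tara via Arjun – Yusuf – Pablo – Giulia – Pia – Tara. So the diameter is 5.

5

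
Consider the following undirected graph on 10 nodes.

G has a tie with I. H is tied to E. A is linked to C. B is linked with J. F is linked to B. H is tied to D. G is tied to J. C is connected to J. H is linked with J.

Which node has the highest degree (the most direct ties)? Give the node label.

J

Degrees — A:1, B:2, C:2, D:1, E:1, F:1, G:2, H:3, I:1, J:4.
The maximum is 4, attained only by J.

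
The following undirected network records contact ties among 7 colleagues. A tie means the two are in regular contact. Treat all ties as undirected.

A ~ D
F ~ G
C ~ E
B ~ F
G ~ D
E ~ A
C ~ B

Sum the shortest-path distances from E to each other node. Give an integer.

12

Distances from E: A:1, B:2, C:1, D:2, F:3, G:3.
Sum = 1 + 2 + 1 + 2 + 3 + 3 = 12.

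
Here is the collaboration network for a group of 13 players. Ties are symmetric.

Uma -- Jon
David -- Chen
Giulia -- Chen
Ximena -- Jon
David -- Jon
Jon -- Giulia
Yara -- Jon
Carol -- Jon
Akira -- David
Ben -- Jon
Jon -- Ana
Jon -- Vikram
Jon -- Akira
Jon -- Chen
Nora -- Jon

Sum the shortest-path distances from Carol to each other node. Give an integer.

23

Distances from Carol: Akira:2, Ana:2, Ben:2, Chen:2, David:2, Giulia:2, Jon:1, Nora:2, Uma:2, Vikram:2, Ximena:2, Yara:2.
Sum = 2 + 2 + 2 + 2 + 2 + 2 + 1 + 2 + 2 + 2 + 2 + 2 = 23.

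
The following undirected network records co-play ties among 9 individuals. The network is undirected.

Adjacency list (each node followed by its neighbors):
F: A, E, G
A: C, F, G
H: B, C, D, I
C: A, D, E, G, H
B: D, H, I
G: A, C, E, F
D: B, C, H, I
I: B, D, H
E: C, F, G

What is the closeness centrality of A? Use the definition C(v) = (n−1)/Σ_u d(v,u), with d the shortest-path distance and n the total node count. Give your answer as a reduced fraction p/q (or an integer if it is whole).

8/15

Distances from A: B:3, C:1, D:2, E:2, F:1, G:1, H:2, I:3. Sum = 15.
n = 9, so closeness = 8/15.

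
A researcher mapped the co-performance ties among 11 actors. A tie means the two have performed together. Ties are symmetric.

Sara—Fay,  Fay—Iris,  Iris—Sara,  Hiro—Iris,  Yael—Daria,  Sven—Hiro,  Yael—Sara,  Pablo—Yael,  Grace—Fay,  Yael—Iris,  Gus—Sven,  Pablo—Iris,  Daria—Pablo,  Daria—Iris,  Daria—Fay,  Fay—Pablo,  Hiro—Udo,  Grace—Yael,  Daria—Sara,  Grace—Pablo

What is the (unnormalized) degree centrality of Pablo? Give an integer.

Pablo is directly tied to Daria, Fay, Grace, Iris, and Yael. That is 5 neighbors, so the degree of Pablo is 5.

5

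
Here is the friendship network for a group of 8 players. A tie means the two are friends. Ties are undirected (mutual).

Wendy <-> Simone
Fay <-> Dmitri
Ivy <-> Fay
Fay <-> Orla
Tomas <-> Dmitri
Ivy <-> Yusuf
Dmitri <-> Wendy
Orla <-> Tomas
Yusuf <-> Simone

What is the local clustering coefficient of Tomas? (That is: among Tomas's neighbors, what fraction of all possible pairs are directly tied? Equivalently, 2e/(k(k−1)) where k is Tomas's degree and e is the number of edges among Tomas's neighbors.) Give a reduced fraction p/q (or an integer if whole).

Tomas's neighbors: Dmitri and Orla (k = 2).
Possible neighbor pairs: C(2,2) = 1. Edges among them: none → e = 0.
Clustering(Tomas) = 0/1.

0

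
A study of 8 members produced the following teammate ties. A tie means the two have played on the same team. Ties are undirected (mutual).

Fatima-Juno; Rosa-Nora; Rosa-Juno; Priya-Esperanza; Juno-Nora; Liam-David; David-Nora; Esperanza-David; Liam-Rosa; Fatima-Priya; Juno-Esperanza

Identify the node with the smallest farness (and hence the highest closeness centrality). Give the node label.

Farness (sum of distances to all others) for each node — David:12, Esperanza:11, Fatima:14, Juno:10, Liam:14, Nora:12, Priya:15, Rosa:12.
The smallest farness is 10, for Juno, so Juno has the highest closeness.

Juno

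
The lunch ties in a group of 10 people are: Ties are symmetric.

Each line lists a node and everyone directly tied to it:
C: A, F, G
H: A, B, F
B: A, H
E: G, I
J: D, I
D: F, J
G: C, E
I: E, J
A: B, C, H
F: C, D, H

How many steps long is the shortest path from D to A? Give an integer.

3

One shortest route is D – F – H – A, which uses 3 edges, and at distance 2 from D we only reach {C, H, I}, which does not include A. So d(D,A) = 3.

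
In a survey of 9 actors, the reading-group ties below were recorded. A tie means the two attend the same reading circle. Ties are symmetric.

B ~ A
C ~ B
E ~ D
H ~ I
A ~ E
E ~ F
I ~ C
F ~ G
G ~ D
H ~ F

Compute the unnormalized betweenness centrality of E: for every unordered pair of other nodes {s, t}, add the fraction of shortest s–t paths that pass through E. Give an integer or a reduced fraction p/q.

Pairs whose geodesics pass through E — I–D: 1/2; H–D: 1/2; H–A: 1; F–D: 1/2; F–A: 1; F–B: 1; G–A: 2/2; G–B: 2/2; D–A: 1; D–B: 1; D–C: 1.
All other pairs contribute 0.
Summing the contributions gives betweenness(E) = 19/2.

19/2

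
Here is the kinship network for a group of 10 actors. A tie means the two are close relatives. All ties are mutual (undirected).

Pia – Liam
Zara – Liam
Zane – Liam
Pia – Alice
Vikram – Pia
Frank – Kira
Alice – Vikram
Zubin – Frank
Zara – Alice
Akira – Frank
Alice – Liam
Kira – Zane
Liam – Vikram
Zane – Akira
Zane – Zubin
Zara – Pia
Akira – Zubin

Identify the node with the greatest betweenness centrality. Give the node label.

Unnormalized betweenness of each node: Akira:2, Alice:1/3, Frank:1, Kira:2, Liam:61/3, Pia:1/3, Vikram:0, Zane:21, Zara:0, Zubin:2.
Zane has the largest value, 21, making it the main broker — the node through which the most shortest paths run.

Zane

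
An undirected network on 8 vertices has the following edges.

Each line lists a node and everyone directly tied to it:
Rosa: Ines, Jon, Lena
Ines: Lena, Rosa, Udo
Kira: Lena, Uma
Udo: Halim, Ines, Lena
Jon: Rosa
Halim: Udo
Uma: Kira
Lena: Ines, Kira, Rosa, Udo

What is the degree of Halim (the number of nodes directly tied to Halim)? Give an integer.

Halim is directly tied to Udo. That is 1 neighbor, so the degree of Halim is 1.

1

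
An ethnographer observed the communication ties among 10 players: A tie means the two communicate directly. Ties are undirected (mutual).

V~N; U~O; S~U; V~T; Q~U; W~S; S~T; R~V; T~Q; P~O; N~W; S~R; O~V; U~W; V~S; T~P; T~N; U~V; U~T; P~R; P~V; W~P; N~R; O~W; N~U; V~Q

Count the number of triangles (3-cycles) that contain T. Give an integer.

T's neighbors: N, P, Q, S, U, and V.
Neighbor pairs that are themselves tied: T–N–U; T–N–V; T–P–V; T–Q–U; T–Q–V; T–S–U; T–S–V; T–U–V. Each forms one triangle with T, for 8 in total.

8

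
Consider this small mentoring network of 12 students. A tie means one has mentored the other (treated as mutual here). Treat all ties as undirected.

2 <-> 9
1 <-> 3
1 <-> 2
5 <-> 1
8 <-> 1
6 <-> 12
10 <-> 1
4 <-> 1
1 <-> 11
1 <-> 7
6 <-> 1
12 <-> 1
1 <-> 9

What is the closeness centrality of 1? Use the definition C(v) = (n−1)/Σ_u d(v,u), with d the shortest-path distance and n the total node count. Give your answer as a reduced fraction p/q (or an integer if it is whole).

Distances from 1: 2:1, 3:1, 4:1, 5:1, 6:1, 7:1, 8:1, 9:1, 10:1, 11:1, 12:1. Sum = 11.
n = 12, so closeness = 11/11 = 1.

1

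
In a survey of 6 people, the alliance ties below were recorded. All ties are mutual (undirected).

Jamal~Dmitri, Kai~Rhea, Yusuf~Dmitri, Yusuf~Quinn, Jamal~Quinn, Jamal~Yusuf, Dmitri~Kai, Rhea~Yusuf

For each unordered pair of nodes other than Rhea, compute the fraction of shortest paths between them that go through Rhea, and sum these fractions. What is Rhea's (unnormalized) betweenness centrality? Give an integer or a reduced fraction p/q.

Pairs whose geodesics pass through Rhea — Yusuf–Kai: 1/2; Quinn–Kai: 1/3.
All other pairs contribute 0.
Summing the contributions gives betweenness(Rhea) = 5/6.

5/6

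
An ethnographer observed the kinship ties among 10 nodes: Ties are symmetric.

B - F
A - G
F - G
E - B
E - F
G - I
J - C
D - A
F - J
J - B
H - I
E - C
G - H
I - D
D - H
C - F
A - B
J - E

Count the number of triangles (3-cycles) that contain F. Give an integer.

5

F's neighbors: B, C, E, G, and J.
Neighbor pairs that are themselves tied: F–B–E; F–B–J; F–C–E; F–C–J; F–E–J. Each forms one triangle with F, for 5 in total.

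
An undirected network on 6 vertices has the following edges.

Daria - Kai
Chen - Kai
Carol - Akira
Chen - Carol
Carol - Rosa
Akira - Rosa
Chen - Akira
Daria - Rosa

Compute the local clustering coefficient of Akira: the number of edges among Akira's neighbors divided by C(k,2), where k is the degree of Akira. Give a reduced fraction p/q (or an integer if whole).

Akira's neighbors: Carol, Chen, and Rosa (k = 3).
Possible neighbor pairs: C(3,2) = 3. Edges among them: Carol–Chen, Carol–Rosa → e = 2.
Clustering(Akira) = 2/3.

2/3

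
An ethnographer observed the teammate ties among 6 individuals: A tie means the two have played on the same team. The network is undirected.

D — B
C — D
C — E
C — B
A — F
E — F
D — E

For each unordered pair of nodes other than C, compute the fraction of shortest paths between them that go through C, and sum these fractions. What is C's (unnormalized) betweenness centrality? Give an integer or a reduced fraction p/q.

Pairs whose geodesics pass through C — E–B: 1/2; B–F: 1/2; B–A: 1/2.
All other pairs contribute 0.
Summing the contributions gives betweenness(C) = 3/2.

3/2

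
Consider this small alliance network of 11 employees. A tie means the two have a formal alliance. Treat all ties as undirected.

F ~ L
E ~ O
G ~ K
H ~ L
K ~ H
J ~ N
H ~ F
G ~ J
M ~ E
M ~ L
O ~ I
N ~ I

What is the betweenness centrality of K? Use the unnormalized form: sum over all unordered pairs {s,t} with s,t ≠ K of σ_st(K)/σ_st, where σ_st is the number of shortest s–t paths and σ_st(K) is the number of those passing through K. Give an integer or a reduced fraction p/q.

11

Pairs whose geodesics pass through K — E–G: 1/2; M–G: 1; M–J: 1/2; L–G: 1; L–J: 1; L–N: 1/2; F–G: 1; F–J: 1; F–N: 1; H–G: 1; H–J: 1; H–N: 1; H–I: 1/2.
All other pairs contribute 0.
Summing the contributions gives betweenness(K) = 11.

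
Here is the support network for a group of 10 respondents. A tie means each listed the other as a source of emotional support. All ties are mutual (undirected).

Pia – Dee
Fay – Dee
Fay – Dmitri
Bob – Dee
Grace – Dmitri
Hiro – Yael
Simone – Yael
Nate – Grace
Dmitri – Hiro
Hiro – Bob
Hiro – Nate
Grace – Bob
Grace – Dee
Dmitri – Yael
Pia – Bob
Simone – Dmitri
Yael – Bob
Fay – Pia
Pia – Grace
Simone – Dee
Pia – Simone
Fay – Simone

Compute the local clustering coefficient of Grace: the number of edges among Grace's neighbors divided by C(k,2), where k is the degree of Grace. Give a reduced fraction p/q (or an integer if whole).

3/10

Grace's neighbors: Bob, Dee, Dmitri, Nate, and Pia (k = 5).
Possible neighbor pairs: C(5,2) = 10. Edges among them: Bob–Dee, Bob–Pia, Dee–Pia → e = 3.
Clustering(Grace) = 3/10.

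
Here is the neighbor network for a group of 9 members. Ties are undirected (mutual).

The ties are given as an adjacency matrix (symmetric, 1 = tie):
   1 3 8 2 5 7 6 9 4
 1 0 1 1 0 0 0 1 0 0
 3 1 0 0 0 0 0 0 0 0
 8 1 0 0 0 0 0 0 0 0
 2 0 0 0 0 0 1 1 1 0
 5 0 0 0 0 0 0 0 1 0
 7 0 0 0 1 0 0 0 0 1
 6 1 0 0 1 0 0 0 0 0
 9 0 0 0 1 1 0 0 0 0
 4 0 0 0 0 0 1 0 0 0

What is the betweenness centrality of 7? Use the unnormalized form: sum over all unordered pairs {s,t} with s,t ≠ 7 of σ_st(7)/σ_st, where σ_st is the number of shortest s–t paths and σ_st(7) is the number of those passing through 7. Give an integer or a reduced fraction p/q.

Pairs whose geodesics pass through 7 — 1–4: 1; 3–4: 1; 8–4: 1; 2–4: 1; 5–4: 1; 6–4: 1; 9–4: 1.
All other pairs contribute 0.
Summing the contributions gives betweenness(7) = 7.

7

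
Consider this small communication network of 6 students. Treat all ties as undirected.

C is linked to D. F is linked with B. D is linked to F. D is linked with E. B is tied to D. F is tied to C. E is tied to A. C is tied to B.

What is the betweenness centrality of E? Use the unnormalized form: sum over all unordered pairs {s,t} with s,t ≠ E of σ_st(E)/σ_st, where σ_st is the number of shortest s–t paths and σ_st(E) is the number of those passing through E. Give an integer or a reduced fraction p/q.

Pairs whose geodesics pass through E — F–A: 1; B–A: 1; D–A: 1; C–A: 1.
All other pairs contribute 0.
Summing the contributions gives betweenness(E) = 4.

4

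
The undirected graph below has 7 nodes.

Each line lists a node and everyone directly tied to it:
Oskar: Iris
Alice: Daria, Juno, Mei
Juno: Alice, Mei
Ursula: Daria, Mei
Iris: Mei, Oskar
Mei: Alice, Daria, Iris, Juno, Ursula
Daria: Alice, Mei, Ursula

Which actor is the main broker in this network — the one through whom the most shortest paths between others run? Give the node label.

Unnormalized betweenness of each node: Alice:1/2, Daria:1/2, Iris:5, Juno:0, Mei:10, Oskar:0, Ursula:0.
Mei has the largest value, 10, making it the main broker — the node through which the most shortest paths run.

Mei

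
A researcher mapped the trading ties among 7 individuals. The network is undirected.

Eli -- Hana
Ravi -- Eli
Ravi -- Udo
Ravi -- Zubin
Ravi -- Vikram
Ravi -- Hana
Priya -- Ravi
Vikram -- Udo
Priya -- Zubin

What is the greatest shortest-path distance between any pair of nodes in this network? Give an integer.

2

Eccentricity of each node (its greatest distance to any other): Eli:2, Hana:2, Priya:2, Ravi:1, Udo:2, Vikram:2, Zubin:2.
The maximum eccentricity is 2, realized for instance by the pair Hana–Zubin via Hana – Ravi – Zubin. So the diameter is 2.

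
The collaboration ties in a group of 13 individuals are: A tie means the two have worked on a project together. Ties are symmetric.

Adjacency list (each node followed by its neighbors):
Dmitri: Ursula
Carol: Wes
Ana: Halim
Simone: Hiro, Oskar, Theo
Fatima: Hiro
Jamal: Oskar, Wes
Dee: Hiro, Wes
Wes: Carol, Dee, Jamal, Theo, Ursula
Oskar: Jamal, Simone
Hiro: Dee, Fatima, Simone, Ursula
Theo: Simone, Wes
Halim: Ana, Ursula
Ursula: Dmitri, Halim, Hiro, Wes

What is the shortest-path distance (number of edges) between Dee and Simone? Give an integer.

2

One shortest route is Dee – Hiro – Simone, which uses 2 edges, and Dee and Simone are not directly tied, so nothing shorter exists. So d(Dee,Simone) = 2.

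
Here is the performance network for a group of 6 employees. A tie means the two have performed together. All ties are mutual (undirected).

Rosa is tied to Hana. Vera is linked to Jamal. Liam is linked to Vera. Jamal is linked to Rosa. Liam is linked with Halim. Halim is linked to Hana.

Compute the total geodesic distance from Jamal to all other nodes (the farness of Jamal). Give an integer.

9

Distances from Jamal: Halim:3, Hana:2, Liam:2, Rosa:1, Vera:1.
Sum = 3 + 2 + 2 + 1 + 1 = 9.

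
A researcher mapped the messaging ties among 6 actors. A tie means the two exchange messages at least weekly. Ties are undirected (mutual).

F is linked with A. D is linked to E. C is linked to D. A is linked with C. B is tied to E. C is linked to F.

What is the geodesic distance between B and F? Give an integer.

4

One shortest route is B – E – D – C – F, which uses 4 edges, and at distance 3 from B we only reach {C}, which does not include F. So d(B,F) = 4.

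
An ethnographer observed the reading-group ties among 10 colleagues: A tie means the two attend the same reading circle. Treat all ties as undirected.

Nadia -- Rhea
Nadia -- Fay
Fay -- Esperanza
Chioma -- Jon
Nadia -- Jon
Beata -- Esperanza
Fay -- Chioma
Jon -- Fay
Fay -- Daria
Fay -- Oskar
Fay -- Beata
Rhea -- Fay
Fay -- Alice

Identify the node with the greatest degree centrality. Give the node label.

Degrees — Alice:1, Beata:2, Chioma:2, Daria:1, Esperanza:2, Fay:9, Jon:3, Nadia:3, Oskar:1, Rhea:2.
The maximum is 9, attained only by Fay.

Fay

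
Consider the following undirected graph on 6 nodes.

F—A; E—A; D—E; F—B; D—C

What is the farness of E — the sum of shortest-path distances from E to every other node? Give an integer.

9

Distances from E: A:1, B:3, C:2, D:1, F:2.
Sum = 1 + 3 + 2 + 1 + 2 = 9.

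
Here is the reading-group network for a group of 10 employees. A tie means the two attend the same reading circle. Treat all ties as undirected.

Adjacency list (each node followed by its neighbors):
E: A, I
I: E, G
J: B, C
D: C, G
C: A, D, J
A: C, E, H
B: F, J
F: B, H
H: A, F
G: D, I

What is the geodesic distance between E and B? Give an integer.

One shortest route is E – A – H – F – B, which uses 4 edges, and at distance 3 from E we only reach {D, F, J}, which does not include B. So d(E,B) = 4.

4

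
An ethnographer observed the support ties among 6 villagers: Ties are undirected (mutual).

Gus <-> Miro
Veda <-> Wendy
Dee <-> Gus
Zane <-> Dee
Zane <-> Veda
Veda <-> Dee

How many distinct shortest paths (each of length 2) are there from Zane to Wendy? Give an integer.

The shortest distance is 2, and the only length-2 path is Zane–Veda–Wendy. So there is exactly 1 shortest path.

1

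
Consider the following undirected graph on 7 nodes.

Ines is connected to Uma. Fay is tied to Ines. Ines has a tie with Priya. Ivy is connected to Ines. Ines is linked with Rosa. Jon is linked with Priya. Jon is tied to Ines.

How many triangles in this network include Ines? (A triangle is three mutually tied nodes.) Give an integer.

Ines's neighbors: Fay, Ivy, Jon, Priya, Rosa, and Uma.
Neighbor pairs that are themselves tied: Ines–Jon–Priya. Each forms one triangle with Ines, for 1 in total.

1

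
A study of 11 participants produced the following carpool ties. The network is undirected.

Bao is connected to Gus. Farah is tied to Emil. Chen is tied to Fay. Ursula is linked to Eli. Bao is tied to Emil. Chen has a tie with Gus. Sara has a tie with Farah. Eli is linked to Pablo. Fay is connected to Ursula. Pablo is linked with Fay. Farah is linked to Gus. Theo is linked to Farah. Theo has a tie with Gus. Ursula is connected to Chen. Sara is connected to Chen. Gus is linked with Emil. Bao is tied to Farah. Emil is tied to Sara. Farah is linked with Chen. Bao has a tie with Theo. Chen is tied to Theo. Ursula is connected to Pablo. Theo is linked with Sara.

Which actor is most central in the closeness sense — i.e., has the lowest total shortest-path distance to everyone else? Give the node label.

Chen

Farness (sum of distances to all others) for each node — Bao:22, Chen:14, Eli:26, Emil:22, Farah:16, Fay:19, Gus:17, Pablo:25, Sara:18, Theo:17, Ursula:18.
The smallest farness is 14, for Chen, so Chen has the highest closeness.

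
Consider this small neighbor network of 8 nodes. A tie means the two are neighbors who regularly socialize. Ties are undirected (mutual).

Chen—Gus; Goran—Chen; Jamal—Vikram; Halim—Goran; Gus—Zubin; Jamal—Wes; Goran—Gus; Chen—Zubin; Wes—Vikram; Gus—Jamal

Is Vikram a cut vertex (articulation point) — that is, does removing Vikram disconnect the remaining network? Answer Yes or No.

No

Even without Vikram, every remaining node can still reach every other (the residual graph is connected), so Vikram is not a cut vertex.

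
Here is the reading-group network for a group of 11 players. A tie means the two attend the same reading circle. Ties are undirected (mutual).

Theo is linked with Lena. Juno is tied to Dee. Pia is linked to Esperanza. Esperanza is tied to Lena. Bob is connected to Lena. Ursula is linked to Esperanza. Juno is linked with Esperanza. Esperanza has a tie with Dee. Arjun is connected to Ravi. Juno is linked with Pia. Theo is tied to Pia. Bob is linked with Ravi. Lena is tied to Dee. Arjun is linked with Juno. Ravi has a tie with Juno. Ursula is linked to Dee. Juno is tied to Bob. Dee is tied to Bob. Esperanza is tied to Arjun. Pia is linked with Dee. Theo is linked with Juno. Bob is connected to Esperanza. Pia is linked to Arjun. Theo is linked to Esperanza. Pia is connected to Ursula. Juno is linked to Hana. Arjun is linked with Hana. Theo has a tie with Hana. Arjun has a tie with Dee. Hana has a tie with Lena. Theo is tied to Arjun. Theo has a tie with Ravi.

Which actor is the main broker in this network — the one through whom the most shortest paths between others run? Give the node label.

Unnormalized betweenness of each node: Arjun:89/30, Bob:89/60, Dee:109/30, Esperanza:287/60, Hana:9/20, Juno:43/10, Lena:26/15, Pia:59/30, Ravi:1/2, Theo:191/60, Ursula:0.
Esperanza has the largest value, 287/60, making it the main broker — the node through which the most shortest paths run.

Esperanza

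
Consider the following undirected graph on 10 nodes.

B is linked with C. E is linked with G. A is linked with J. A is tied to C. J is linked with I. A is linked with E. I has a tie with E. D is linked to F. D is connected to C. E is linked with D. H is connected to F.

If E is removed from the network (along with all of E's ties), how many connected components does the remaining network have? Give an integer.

Without E, the remaining ties split the others into: {A, B, C, D, F, H, I, J}; {G}.
That's 2 separate components.

2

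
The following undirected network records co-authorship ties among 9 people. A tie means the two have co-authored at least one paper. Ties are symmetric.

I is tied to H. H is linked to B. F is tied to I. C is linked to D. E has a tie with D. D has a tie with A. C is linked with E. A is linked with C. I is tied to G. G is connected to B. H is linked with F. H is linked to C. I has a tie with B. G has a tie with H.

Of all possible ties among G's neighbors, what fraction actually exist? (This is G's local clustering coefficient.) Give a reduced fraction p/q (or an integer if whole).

1

G's neighbors: B, H, and I (k = 3).
Possible neighbor pairs: C(3,2) = 3. Edges among them: B–H, B–I, H–I → e = 3.
Clustering(G) = 3/3 = 1.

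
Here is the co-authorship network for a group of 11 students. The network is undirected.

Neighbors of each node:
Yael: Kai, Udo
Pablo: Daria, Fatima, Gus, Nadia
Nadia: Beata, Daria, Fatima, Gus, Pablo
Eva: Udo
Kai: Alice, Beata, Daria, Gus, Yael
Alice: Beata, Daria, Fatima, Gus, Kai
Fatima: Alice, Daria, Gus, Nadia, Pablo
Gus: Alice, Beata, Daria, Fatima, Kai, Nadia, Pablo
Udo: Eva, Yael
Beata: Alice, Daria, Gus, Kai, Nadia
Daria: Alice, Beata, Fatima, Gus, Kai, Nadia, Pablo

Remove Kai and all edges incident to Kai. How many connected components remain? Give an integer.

2

Without Kai, the remaining ties split the others into: {Eva, Udo, Yael}; {Alice, Beata, Daria, Fatima, Gus, Nadia, Pablo}.
That's 2 separate components.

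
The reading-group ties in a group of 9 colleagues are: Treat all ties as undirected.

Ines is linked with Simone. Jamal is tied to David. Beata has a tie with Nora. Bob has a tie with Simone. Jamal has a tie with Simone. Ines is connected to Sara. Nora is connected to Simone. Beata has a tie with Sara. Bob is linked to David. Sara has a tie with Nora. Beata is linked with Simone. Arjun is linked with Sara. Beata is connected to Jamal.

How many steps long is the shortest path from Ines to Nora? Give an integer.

2

One shortest route is Ines – Simone – Nora, which uses 2 edges, and Ines and Nora are not directly tied, so nothing shorter exists. So d(Ines,Nora) = 2.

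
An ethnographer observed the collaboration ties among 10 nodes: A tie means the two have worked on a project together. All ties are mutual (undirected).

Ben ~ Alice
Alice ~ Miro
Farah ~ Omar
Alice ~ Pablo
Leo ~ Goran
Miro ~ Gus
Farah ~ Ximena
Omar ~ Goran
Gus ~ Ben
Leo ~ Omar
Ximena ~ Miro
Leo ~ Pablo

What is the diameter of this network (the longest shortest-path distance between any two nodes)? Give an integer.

Eccentricity of each node (its greatest distance to any other): Alice:3, Ben:4, Farah:4, Goran:5, Gus:5, Leo:4, Miro:4, Omar:4, Pablo:3, Ximena:3.
The maximum eccentricity is 5, realized for instance by the pair Gus–Goran via Gus – Miro – Alice – Pablo – Leo – Goran. So the diameter is 5.

5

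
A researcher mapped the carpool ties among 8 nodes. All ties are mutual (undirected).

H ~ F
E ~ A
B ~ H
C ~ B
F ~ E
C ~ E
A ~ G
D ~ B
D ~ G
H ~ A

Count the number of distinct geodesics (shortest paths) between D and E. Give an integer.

2

The shortest distance is 3. The length-3 paths are: D–G–A–E; D–B–C–E.
That gives 2 distinct shortest paths.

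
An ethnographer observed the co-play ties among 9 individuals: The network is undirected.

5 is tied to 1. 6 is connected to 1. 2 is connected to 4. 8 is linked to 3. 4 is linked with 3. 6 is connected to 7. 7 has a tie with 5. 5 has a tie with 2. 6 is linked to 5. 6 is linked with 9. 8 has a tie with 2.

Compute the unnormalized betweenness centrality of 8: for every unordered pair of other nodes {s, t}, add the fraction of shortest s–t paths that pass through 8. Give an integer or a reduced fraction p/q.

3

Pairs whose geodesics pass through 8 — 9–3: 1/2; 2–3: 1/2; 3–1: 1/2; 3–7: 1/2; 3–6: 1/2; 3–5: 1/2.
All other pairs contribute 0.
Summing the contributions gives betweenness(8) = 3.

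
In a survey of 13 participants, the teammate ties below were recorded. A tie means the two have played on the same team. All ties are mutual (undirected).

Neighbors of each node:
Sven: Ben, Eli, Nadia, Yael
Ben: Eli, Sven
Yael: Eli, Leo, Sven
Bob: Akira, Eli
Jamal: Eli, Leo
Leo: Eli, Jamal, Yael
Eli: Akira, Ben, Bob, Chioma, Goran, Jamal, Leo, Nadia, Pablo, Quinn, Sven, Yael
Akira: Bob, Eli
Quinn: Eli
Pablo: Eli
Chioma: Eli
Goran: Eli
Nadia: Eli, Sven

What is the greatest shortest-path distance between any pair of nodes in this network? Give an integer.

2

Eccentricity of each node (its greatest distance to any other): Akira:2, Ben:2, Bob:2, Chioma:2, Eli:1, Goran:2, Jamal:2, Leo:2, Nadia:2, Pablo:2, Quinn:2, Sven:2, Yael:2.
The maximum eccentricity is 2, realized for instance by the pair Sven–Pablo via Sven – Eli – Pablo. So the diameter is 2.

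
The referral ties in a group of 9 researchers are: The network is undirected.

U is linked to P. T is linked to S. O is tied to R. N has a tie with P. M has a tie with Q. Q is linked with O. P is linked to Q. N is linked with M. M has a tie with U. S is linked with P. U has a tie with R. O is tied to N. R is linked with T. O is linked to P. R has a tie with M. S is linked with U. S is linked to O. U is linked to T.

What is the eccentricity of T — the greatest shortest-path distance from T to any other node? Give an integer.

3

Distances from T: M:2, N:3, O:2, P:2, Q:3, R:1, S:1, U:1.
The largest is 3 (to N and Q), so the eccentricity of T is 3.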